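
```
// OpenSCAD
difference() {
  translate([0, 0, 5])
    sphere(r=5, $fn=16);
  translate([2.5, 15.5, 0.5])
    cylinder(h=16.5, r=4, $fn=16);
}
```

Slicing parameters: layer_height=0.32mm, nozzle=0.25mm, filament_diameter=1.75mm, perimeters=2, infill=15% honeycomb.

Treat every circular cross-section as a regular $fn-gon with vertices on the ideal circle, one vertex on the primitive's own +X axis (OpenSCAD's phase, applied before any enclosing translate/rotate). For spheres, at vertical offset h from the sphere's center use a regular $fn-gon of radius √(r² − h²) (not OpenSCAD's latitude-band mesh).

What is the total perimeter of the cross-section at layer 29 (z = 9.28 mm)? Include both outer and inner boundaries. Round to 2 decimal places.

At z = 9.28 mm: the sphere: section is a regular 16-gon, circumradius = √(r²−h²) = √(5²−4.28²) = 2.585 (perimeter = 2·16·2.585·sin(180°/16) = 16.14 mm); the cylinder at (2.5, 15.5): section is a regular 16-gon, circumradius r=4 (perimeter = 2·16·4.000·sin(180°/16) = 24.97 mm); Taking the first minus the rest: starting from the r=5 sphere, the r=4 cylinder at (2.5, 15.5) misses the remaining region (no effect) — boundary = 16.14 mm. Overall, the cross-section is a single solid region. Total boundary length (outer) = 16.14 mm.

16.14 mm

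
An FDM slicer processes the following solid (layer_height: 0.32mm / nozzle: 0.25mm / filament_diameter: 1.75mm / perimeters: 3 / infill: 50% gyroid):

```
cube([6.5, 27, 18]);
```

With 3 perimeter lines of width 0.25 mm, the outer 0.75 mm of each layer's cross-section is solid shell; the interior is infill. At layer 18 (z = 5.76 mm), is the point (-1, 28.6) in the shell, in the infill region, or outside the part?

At z = 5.76 mm: the cube is present — its section is the full 6.5×27 rectangle. Overall, the cross-section is a single solid region. The nearest boundary edge runs (6.50, 27.00)→(0.00, 27.00); distance from the point to it = 1.89 mm. The point is not inside any of the regions above, so it lies outside the cross-section (1.89 mm from the nearest boundary).

outside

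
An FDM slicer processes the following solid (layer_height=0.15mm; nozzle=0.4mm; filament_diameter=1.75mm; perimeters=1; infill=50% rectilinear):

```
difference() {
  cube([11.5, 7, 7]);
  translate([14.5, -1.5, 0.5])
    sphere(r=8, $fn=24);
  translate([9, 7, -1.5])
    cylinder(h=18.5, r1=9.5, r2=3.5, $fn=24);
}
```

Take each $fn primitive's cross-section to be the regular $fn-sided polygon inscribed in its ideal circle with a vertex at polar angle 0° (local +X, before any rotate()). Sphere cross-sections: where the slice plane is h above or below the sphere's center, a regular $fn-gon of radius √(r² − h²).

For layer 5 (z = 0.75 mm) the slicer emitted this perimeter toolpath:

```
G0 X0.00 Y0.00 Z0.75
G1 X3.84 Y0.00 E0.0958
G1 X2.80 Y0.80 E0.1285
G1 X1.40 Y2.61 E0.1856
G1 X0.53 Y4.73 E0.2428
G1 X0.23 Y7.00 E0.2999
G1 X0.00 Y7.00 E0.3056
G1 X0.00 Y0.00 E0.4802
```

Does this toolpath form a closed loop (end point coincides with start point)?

yes

Start point (G0): (0.00, 0.00). End point (last G1): the path returns to the start — closed.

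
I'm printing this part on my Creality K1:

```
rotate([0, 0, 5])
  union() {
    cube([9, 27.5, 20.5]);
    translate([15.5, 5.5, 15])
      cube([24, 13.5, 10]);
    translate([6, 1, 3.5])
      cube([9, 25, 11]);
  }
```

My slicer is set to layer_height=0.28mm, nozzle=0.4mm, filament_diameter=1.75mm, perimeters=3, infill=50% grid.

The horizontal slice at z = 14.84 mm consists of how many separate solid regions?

At z = 14.84 mm: the cube (footprint 9×27.5) is included at this height; the cube at (15.5, 5.5) is not intersected at this z (z outside [15, 25]); the cube at (6, 1) does not reach this height (z outside [3.5, 14.5]); Combining (union): only the 9×27.5 cube is present, so the union is just that shape — 1 connected region; (rotated 5° about Z; rotation is an isometry so areas/perimeters/island counts are preserved). The result has 1 disconnected region.

1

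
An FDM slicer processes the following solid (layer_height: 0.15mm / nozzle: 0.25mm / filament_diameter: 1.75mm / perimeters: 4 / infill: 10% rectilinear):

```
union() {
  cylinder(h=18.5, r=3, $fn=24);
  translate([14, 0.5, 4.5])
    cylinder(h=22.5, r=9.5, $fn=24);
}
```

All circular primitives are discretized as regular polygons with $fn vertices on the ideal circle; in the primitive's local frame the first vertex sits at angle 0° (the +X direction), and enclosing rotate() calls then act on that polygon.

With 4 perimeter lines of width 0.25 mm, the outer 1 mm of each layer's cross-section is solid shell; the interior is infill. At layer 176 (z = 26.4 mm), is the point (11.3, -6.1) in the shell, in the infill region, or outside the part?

At z = 26.4 mm: the cylinder is absent (z outside [0, 18.5]); the cylinder at (14, 0.5): section is a regular 24-gon, circumradius r=9.5; Combining (union): only the r=9.5 cylinder at (14, 0.5) is present, so the union is just that shape — 1 connected region. Overall, the cross-section is a single solid region. The nearest boundary edge runs (9.25, -7.73)→(11.54, -8.68); distance from the point to it = 2.29 mm. The point is inside the cross-section and 2.29 mm from the nearest boundary — more than the 1 mm shell width (4 × 0.25), so it's in the infill interior.

infill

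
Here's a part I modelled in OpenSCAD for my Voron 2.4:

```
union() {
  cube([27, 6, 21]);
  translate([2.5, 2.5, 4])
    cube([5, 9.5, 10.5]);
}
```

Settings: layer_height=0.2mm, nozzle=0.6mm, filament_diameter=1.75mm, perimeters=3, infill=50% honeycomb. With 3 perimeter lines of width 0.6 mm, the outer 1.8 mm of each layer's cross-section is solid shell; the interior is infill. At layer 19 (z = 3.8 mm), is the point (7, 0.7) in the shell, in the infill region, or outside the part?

shell

At z = 3.8 mm: the 27×6 cube contributes its full rectangle; the cube at (2.5, 2.5) is not intersected at this z (z outside [4, 14.5]); Merging all regions: only the 27×6 cube is present, so the union is just that shape — 1 connected region. Overall, the cross-section is a single solid region. The nearest boundary edge runs (0.00, 0.00)→(27.00, 0.00); distance from the point to it = 0.70 mm. The point is inside the cross-section, 0.70 mm from the nearest boundary — within the 1.8 mm shell band (3 × 0.6).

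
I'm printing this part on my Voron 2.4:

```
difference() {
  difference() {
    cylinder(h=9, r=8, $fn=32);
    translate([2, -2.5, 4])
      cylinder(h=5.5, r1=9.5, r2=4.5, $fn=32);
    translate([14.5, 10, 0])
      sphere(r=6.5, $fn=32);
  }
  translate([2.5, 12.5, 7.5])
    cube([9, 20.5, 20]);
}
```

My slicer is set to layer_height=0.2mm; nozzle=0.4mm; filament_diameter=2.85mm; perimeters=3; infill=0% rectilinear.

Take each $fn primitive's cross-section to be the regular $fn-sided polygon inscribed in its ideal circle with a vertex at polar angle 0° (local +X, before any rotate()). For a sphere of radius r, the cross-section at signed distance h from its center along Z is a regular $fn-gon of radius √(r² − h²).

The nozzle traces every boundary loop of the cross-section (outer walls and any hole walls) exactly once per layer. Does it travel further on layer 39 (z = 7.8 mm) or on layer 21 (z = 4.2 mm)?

layer 39 (z = 7.8 mm)

Layer 39 (z = 7.8): the r=8 cylinder gives a regular 32-gon of circumradius 8 (constant along its height) (perimeter = 2·32·8.000·sin(180°/32) = 50.18 mm); the cone at (2, -2.5): at t=0.691 of its height the radius interpolates to r₁+(r₂−r₁)t = 6.045, giving a regular 32-gon of that circumradius (perimeter = 2·32·6.045·sin(180°/32) = 37.92 mm); the sphere at (14.5, 10) is not intersected at this z (|z−center|=7.800 > r=6.5); Subtracting the remaining from the first: starting from the r=8 cylinder, the cone at (2, -2.5) partially overlaps it — only the 103.71 mm² overlap (of its 114.08 mm²) is removed, clipping the outline — boundary = 62.67 mm; the cube at (2.5, 12.5) is present — its section is the full 9×20.5 rectangle (perimeter 59.00 mm); Subtracting the remaining from the first: starting from that combined region, the 9×20.5 cube at (2.5, 12.5) misses the remaining region (no effect) — boundary = 62.67 mm. So its perimeter = 62.67 mm. Layer 21 (z = 4.2): the cylinder: section is a regular 32-gon, circumradius r=8 (perimeter = 2·32·8.000·sin(180°/32) = 50.18 mm); the cone at (2, -2.5): at t=0.036 of its height the radius interpolates to r₁+(r₂−r₁)t = 9.318, giving a regular 32-gon of that circumradius (perimeter = 2·32·9.318·sin(180°/32) = 58.45 mm); the r=6.5 sphere at (14.5, 10) contributes a regular 32-gon of circumradius √(6.5²−4.2²) = 4.961 (perimeter = 2·32·4.961·sin(180°/32) = 31.12 mm); After the difference (first − rest): starting from the r=8 cylinder, the cone at (2, -2.5) partially overlaps it — only the 175.64 mm² overlap (of its 271.03 mm²) is removed, clipping the outline; the r=6.5 sphere at (14.5, 10) misses the remaining region (no effect) — boundary = 39.59 mm; the cube at (2.5, 12.5) is not intersected at this z (z outside [7.5, 27.5]); After the difference (first − rest): none of the subtracted shapes is present at this height, so the result so far is unchanged — boundary = 39.59 mm. So its perimeter = 39.59 mm. Layer 39 is larger (62.67 vs 39.59 mm).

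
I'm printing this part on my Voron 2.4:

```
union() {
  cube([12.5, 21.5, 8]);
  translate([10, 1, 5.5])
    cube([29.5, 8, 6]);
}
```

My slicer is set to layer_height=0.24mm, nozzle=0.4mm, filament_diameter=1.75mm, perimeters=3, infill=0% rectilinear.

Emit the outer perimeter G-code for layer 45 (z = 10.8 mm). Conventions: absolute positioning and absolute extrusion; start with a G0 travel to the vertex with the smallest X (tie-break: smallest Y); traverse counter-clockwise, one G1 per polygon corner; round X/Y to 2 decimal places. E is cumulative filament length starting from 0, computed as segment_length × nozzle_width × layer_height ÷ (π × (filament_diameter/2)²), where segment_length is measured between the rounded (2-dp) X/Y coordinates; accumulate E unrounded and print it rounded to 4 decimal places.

At z = 10.8 mm: the cube does not reach this height (z outside [0, 8]); the cube at (10, 1) (footprint 29.5×8) is included at this height; Combining (union): only the 29.5×8 cube at (10, 1) is present, so the union is just that shape — 1 connected region. The outline is a single polygon with 4 vertices. Extrusion per mm of travel: 0.4 × 0.24 / (π × 0.875²) = 0.039912. Accumulating E over each segment gives final E = 2.9934.

G0 X10.00 Y1.00 Z10.80
G1 X39.50 Y1.00 E1.1774
G1 X39.50 Y9.00 E1.4967
G1 X10.00 Y9.00 E2.6741
G1 X10.00 Y1.00 E2.9934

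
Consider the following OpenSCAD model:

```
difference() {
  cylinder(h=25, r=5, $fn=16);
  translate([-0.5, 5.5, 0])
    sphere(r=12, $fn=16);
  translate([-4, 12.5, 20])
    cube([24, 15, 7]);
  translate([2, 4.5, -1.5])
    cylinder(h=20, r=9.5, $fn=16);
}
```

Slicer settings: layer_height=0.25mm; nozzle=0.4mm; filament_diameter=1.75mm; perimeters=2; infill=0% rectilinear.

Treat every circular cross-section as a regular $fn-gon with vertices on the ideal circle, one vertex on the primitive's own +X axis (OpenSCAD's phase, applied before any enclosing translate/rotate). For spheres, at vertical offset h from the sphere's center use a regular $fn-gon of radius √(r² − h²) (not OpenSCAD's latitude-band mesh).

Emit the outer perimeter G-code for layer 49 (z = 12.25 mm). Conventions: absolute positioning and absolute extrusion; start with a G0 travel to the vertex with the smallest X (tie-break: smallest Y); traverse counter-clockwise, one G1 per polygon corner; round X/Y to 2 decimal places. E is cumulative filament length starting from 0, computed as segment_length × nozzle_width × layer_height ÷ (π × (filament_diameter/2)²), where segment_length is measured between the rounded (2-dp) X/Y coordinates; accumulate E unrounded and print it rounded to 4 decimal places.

At z = 12.25 mm: the r=5 cylinder gives a regular 16-gon of circumradius 5 (constant along its height); the sphere at (-0.5, 5.5) is not intersected at this z (|z−center|=12.250 > r=12); the cube at (-4, 12.5) is absent (z outside [20, 27]); the r=9.5 cylinder at (2, 4.5) contributes a regular 16-gon of circumradius 9.5; Subtracting the remaining from the first: starting from the r=5 cylinder, the r=9.5 cylinder at (2, 4.5) partially overlaps it — only the 74.53 mm² overlap (of its 276.30 mm²) is removed, clipping the outline — 1 connected region. The outline is a single polygon with 6 vertices. Extrusion per mm of travel: 0.4 × 0.25 / (π × 0.875²) = 0.041575. Accumulating E over each segment gives final E = 0.4910.

G0 X-4.17 Y-2.58 Z12.25
G1 X-3.54 Y-3.54 E0.0477
G1 X-1.91 Y-4.62 E0.1290
G1 X0.00 Y-5.00 E0.2100
G1 X1.00 Y-4.80 E0.2524
G1 X-1.64 Y-4.28 E0.3643
G1 X-4.17 Y-2.58 E0.4910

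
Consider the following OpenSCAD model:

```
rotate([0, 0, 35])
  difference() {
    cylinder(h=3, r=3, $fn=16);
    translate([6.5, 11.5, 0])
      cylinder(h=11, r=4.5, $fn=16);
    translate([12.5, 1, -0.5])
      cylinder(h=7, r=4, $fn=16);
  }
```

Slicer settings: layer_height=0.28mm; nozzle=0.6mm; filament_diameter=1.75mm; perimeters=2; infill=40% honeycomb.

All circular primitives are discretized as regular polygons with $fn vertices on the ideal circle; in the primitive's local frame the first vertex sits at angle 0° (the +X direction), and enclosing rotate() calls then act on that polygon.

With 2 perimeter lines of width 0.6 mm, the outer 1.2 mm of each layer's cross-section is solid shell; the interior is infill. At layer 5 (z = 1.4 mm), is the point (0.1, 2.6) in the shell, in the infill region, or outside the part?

At z = 1.4 mm: the r=3 cylinder gives a regular 16-gon of circumradius 3 (constant along its height); the r=4.5 cylinder at (6.5, 11.5) gives a regular 16-gon of circumradius 4.5 (constant along its height); the r=4 cylinder at (12.5, 1) gives a regular 16-gon of circumradius 4 (constant along its height); After the difference (first − rest): starting from the r=3 cylinder, the r=4.5 cylinder at (6.5, 11.5) misses the remaining region (no effect); the r=4 cylinder at (12.5, 1) misses the remaining region (no effect) — 1 connected region; (rotated 35° about Z; rotation is an isometry so areas/perimeters/island counts are preserved). Overall, the cross-section is a single solid region. Undo the 35° rotation: the query point maps to (1.573, 2.072) in the un-rotated model frame. The nearest boundary edge runs (1.15, 2.77)→(2.12, 2.12); distance from the point to it = 0.35 mm. The point is inside the cross-section, 0.35 mm from the nearest boundary — within the 1.2 mm shell band (2 × 0.6).

shell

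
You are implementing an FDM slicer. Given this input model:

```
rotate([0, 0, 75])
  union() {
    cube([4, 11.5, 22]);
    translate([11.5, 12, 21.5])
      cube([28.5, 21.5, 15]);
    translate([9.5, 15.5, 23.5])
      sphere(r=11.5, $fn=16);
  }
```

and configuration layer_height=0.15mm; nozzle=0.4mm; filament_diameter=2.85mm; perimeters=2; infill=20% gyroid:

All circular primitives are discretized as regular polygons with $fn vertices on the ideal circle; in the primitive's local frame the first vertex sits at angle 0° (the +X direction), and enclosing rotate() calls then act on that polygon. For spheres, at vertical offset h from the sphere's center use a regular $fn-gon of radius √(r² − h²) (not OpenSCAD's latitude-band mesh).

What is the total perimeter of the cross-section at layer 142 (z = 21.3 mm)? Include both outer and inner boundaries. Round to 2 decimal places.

At z = 21.3 mm: the 4×11.5 cube contributes its full rectangle (perimeter 31.00 mm); the cube at (11.5, 12) is not intersected at this z (z outside [21.5, 36.5]); the r=11.5 sphere at (9.5, 15.5) contributes a regular 16-gon of circumradius √(11.5²−2.2²) = 11.288 (perimeter = 2·16·11.288·sin(180°/16) = 70.47 mm); Combining (union): the regions partially overlap (shared area 16.26 mm²), so the edge portions inside another operand are dropped and the merged outline is re-measured after clipping — boundary = 84.40 mm; (rotated 75° about Z; rotation is an isometry so areas/perimeters/island counts are preserved). Overall, the cross-section is a single solid region. Total boundary length (outer) = 84.40 mm.

84.40 mm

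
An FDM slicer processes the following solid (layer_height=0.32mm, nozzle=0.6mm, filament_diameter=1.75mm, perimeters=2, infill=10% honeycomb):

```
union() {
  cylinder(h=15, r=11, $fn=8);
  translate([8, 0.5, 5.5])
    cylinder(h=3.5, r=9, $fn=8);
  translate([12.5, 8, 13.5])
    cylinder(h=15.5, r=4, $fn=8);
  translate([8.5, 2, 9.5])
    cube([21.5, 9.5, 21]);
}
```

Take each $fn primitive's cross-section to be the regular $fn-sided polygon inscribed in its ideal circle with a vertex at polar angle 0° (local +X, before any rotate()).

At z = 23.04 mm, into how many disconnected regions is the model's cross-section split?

1

At z = 23.04 mm: the cylinder is not intersected at this z (z outside [0, 15]); the cylinder at (8, 0.5) is not intersected at this z (z outside [5.5, 9]); the r=4 cylinder at (12.5, 8) contributes a regular 8-gon of circumradius 4; the cube at (8.5, 2) (footprint 21.5×9.5) is included at this height; Taking the union: the regions partially overlap (shared area 44.65 mm²), so overlapping operands fuse into one piece — 1 connected region. The result has 1 disconnected region.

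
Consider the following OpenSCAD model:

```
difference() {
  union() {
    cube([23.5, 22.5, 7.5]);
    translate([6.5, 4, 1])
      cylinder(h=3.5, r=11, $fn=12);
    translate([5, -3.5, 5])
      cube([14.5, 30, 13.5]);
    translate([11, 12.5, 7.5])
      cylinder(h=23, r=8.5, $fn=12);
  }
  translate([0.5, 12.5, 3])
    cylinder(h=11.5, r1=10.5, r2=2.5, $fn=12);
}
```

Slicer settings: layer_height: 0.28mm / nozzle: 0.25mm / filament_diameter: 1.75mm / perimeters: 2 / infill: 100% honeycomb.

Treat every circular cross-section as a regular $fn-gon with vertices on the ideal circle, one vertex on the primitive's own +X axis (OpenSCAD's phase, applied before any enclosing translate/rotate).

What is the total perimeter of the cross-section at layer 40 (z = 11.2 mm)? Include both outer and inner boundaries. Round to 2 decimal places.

At z = 11.2 mm: the cube does not reach this height (z outside [0, 7.5]); the cylinder at (6.5, 4) does not reach this height (z outside [1, 4.5]); the 14.5×30 cube at (5, -3.5) contributes its full rectangle (perimeter 89.00 mm); the r=8.5 cylinder at (11, 12.5) gives a regular 12-gon of circumradius 8.5 (constant along its height) (perimeter = 2·12·8.500·sin(180°/12) = 52.80 mm); Combining (union): the regions partially overlap (shared area 198.49 mm²), so the edge portions inside another operand are dropped and the merged outline is re-measured after clipping — boundary = 90.43 mm; the cone at (0.5, 12.5) contributes a regular 12-gon of circumradius 4.796 (interpolated between r1=10.5 and r2=2.5 at t=0.713) (perimeter = 2·12·4.796·sin(180°/12) = 29.79 mm); After the difference (first − rest): starting from that combined region, the cone at (0.5, 12.5) partially overlaps it — only the 12.13 mm² overlap (of its 68.99 mm²) is removed, clipping the outline — boundary = 91.33 mm. Overall, the cross-section is a single solid region. Total boundary length (outer) = 91.33 mm.

91.33 mm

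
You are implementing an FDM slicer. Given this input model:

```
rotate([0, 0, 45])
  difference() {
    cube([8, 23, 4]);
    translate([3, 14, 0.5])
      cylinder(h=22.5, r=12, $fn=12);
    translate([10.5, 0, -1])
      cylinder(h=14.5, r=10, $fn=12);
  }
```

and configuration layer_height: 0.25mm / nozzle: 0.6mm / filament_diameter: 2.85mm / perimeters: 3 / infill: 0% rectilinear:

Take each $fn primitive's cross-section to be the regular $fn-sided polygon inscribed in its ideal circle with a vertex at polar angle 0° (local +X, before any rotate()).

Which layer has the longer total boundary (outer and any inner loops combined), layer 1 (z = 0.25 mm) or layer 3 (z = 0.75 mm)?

layer 1 (z = 0.25 mm)

Layer 1 (z = 0.25): the 8×23 cube contributes its full rectangle (perimeter 62.00 mm); the cylinder at (3, 14) is absent (z outside [0.5, 23]); the cylinder at (10.5, 0): section is a regular 12-gon, circumradius r=10 (perimeter = 2·12·10.000·sin(180°/12) = 62.12 mm); Taking the first minus the rest: starting from the 8×23 cube, the r=10 cylinder at (10.5, 0) partially overlaps it — only the 50.84 mm² overlap (of its 300.00 mm²) is removed, clipping the outline — boundary = 58.11 mm; (rotated 45° about Z; rotation is an isometry so areas/perimeters/island counts are preserved). So its perimeter = 58.11 mm. Layer 3 (z = 0.75): the 8×23 cube contributes its full rectangle (perimeter 62.00 mm); the r=12 cylinder at (3, 14) gives a regular 12-gon of circumradius 12 (constant along its height) (perimeter = 2·12·12.000·sin(180°/12) = 74.54 mm); the r=10 cylinder at (10.5, 0) gives a regular 12-gon of circumradius 10 (constant along its height) (perimeter = 2·12·10.000·sin(180°/12) = 62.12 mm); Taking the first minus the rest: starting from the 8×23 cube, the r=12 cylinder at (3, 14) partially overlaps it — only the 163.44 mm² overlap (of its 432.00 mm²) is removed, clipping the outline; the r=10 cylinder at (10.5, 0) partially overlaps it — only the 18.30 mm² overlap (of its 300.00 mm²) is removed, clipping the outline — boundary = 7.09 mm; (rotated 45° about Z; rotation is an isometry so areas/perimeters/island counts are preserved). So its perimeter = 7.09 mm. Layer 1 is larger (58.11 vs 7.09 mm).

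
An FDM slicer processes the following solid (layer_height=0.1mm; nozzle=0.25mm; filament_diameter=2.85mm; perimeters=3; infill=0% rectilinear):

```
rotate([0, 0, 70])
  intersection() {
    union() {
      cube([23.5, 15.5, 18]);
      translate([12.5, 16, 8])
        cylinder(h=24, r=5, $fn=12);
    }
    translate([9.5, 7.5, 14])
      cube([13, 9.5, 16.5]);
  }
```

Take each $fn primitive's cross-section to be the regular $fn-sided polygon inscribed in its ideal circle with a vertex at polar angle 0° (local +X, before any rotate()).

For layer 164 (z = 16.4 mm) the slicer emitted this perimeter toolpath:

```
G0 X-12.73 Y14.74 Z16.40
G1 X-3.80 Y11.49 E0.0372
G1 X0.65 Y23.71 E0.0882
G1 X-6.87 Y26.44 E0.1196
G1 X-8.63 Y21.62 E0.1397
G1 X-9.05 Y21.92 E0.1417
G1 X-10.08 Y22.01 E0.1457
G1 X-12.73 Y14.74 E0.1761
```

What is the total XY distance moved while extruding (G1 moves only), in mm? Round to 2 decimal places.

Sum the Euclidean lengths of each G1 segment: total = 44.93 mm.

44.93 mm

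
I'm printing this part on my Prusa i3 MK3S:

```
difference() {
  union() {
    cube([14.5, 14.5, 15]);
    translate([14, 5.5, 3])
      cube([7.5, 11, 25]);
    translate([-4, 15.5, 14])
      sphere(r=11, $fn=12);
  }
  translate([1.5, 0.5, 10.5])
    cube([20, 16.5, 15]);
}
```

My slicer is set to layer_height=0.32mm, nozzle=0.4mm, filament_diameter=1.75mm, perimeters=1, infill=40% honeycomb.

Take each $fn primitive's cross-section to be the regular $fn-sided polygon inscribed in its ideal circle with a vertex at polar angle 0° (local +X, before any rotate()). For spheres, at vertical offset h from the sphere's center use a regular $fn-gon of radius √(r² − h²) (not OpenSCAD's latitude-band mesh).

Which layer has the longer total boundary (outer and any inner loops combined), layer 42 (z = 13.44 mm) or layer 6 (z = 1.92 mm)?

layer 42 (z = 13.44 mm)

Layer 42 (z = 13.44): the cube (footprint 14.5×14.5) is included at this height (perimeter 58.00 mm); the cube at (14, 5.5) (footprint 7.5×11) is included at this height (perimeter 37.00 mm); the r=11 sphere at (-4, 15.5) slices to a regular 12-gon of circumradius 10.986 (√(r²−h²) with h=0.56 from center) (perimeter = 2·12·10.986·sin(180°/12) = 68.24 mm); Taking the union: the regions partially overlap (shared area 46.36 mm²), so the edge portions inside another operand are dropped and the merged outline is re-measured after clipping — boundary = 116.72 mm; the 20×16.5 cube at (1.5, 0.5) contributes its full rectangle (perimeter 73.00 mm); Subtracting the remaining from the first: starting from the result so far, the 20×16.5 cube at (1.5, 0.5) partially overlaps it — only the 273.28 mm² overlap (of its 330.00 mm²) is removed, clipping the outline — boundary = 108.94 mm. So its perimeter = 108.94 mm. Layer 6 (z = 1.92): the cube (footprint 14.5×14.5) is included at this height (perimeter 58.00 mm); the cube at (14, 5.5) is absent (z outside [3, 28]); the sphere at (-4, 15.5) is not intersected at this z (|z−center|=12.080 > r=11); Combining (union): only the 14.5×14.5 cube is present, so the union is just that shape — boundary = 58.00 mm; the cube at (1.5, 0.5) is absent (z outside [10.5, 25.5]); Taking the first minus the rest: none of the subtracted shapes is present at this height, so that combined region is unchanged — boundary = 58.00 mm. So its perimeter = 58.00 mm. Layer 42 is larger (108.94 vs 58.00 mm).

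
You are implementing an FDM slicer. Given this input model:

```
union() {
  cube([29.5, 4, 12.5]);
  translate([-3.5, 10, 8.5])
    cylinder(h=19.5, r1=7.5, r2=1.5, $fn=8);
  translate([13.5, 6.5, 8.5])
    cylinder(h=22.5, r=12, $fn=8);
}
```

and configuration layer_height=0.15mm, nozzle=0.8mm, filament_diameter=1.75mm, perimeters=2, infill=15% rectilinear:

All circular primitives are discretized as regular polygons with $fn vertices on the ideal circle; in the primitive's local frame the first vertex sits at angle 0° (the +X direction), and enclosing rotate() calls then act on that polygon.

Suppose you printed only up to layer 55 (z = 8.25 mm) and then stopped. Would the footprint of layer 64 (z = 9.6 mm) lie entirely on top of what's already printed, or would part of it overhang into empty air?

Compare the two slices. At z = 8.25: the cube is present — its section is the full 29.5×4 rectangle (area 118.00 mm²); the cone at (-3.5, 10) does not reach this height (z outside [8.5, 28]); the cylinder at (13.5, 6.5) is absent (z outside [8.5, 31]); Taking the union: only the 29.5×4 cube is present, so the union is just that shape — area = 118.00 mm². At z = 9.6: the 29.5×4 cube contributes its full rectangle (area 118.00 mm²); the cone at (-3.5, 10) contributes a regular 8-gon of circumradius 7.162 (interpolated between r1=7.5 and r2=1.5 at t=0.056) (area = (8/2)·7.162²·sin(360°/8) = 145.06 mm²); the r=12 cylinder at (13.5, 6.5) gives a regular 8-gon of circumradius 12 (constant along its height) (area = (8/2)·12.000²·sin(360°/8) = 407.29 mm²); Merging all regions: the regions partially overlap — summed areas 670.36 mm² minus the doubly-counted overlap 84.19 mm² gives 586.17 mm² — area = 586.17 mm². Checking containment: at z = 9.6 the cross-section extends beyond the z = 8.25 cross-section by about 468.17 mm².

part overhangs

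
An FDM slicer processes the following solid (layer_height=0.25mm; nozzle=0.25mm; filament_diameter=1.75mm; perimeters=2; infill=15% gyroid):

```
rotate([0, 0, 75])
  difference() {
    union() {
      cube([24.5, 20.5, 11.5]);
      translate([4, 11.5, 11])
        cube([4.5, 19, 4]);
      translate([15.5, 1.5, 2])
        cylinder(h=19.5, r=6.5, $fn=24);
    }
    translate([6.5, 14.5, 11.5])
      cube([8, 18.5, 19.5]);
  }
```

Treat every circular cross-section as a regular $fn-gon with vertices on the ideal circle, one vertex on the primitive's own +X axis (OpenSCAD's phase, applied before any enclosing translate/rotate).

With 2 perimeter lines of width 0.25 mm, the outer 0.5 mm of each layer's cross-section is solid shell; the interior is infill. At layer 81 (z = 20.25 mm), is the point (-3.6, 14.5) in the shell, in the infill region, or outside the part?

shell

At z = 20.25 mm: the cube is not intersected at this z (z outside [0, 11.5]); the cube at (4, 11.5) is not intersected at this z (z outside [11, 15]); the r=6.5 cylinder at (15.5, 1.5) gives a regular 24-gon of circumradius 6.5 (constant along its height); Taking the union: only the r=6.5 cylinder at (15.5, 1.5) is present, so the union is just that shape — 1 connected region; the cube at (6.5, 14.5) (footprint 8×18.5) is included at this height; After the difference (first − rest): starting from that combined region, the 8×18.5 cube at (6.5, 14.5) misses the remaining region (no effect) — 1 connected region; (rotated 75° about Z; rotation is an isometry so areas/perimeters/island counts are preserved). Overall, the cross-section is a single solid region. Undo the 75° rotation: the query point maps to (13.074, 7.230) in the un-rotated model frame. The nearest boundary edge runs (12.25, 7.13)→(13.82, 7.78); distance from the point to it = 0.22 mm. The point is inside the cross-section, 0.22 mm from the nearest boundary — within the 0.5 mm shell band (2 × 0.25).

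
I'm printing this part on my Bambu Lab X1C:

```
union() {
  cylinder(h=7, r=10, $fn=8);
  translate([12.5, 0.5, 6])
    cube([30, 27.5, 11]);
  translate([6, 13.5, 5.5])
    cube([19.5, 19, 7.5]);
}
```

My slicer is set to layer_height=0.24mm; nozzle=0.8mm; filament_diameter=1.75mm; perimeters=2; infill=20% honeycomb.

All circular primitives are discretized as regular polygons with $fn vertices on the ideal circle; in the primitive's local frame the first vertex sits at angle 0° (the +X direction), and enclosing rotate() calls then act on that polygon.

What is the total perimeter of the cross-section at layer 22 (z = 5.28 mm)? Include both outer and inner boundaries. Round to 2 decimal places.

61.23 mm

At z = 5.28 mm: the r=10 cylinder gives a regular 8-gon of circumradius 10 (constant along its height) (perimeter = 2·8·10.000·sin(180°/8) = 61.23 mm); the cube at (12.5, 0.5) is absent (z outside [6, 17]); the cube at (6, 13.5) does not reach this height (z outside [5.5, 13]); Taking the union: only the r=10 cylinder is present, so the union is just that shape — boundary = 61.23 mm. Overall, the cross-section is a single solid region. Total boundary length (outer) = 61.23 mm.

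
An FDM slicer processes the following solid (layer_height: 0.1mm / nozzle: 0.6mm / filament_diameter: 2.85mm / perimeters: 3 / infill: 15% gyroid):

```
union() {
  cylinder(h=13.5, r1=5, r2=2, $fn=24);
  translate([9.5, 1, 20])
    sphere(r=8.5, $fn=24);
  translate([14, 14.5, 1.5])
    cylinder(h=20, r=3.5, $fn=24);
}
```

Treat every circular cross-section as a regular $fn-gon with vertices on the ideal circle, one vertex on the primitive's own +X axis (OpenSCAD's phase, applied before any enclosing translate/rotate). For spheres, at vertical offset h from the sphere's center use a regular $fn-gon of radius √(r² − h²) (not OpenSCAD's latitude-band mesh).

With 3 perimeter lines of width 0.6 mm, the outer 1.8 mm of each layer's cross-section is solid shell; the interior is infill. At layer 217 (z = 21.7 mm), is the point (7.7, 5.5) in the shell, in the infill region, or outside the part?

At z = 21.7 mm: the cone is not intersected at this z (z outside [0, 13.5]); the r=8.5 sphere at (9.5, 1) slices to a regular 24-gon of circumradius 8.328 (√(r²−h²) with h=1.7 from center); the cylinder at (14, 14.5) does not reach this height (z outside [1.5, 21.5]); Combining (union): only the r=8.5 sphere at (9.5, 1) is present, so the union is just that shape — 1 connected region. Overall, the cross-section is a single solid region. The nearest boundary edge runs (7.34, 9.04)→(5.34, 8.21); distance from the point to it = 3.41 mm. The point is inside the cross-section and 3.41 mm from the nearest boundary — more than the 1.8 mm shell width (3 × 0.6), so it's in the infill interior.

infill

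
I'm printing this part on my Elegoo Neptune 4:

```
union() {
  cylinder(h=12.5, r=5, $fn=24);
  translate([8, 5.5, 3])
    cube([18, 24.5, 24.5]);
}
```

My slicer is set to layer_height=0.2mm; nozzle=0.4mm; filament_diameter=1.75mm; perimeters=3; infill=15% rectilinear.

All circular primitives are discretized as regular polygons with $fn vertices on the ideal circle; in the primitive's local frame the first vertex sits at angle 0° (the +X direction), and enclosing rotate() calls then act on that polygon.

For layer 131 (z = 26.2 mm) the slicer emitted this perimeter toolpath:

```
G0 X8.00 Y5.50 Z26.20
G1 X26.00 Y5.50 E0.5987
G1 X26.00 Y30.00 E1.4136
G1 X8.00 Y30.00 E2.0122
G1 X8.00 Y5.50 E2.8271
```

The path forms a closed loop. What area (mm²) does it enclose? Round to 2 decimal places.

Apply the shoelace formula to the sequence of (X, Y) vertices; enclosed area = 441.00 mm².

441.00 mm²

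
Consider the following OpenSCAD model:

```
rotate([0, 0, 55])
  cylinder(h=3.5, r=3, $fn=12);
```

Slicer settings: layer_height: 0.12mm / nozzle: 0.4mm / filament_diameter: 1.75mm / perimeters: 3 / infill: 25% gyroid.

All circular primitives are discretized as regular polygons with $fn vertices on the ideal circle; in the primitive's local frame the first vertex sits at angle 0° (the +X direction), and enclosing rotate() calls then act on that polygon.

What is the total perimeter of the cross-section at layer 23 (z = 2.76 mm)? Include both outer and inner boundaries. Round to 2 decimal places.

18.63 mm

At z = 2.76 mm: the r=3 cylinder gives a regular 12-gon of circumradius 3 (constant along its height) (perimeter = 2·12·3.000·sin(180°/12) = 18.63 mm); (rotated 55° about Z; rotation is an isometry so areas/perimeters/island counts are preserved). Overall, the cross-section is a single solid region. Total boundary length (outer) = 18.63 mm.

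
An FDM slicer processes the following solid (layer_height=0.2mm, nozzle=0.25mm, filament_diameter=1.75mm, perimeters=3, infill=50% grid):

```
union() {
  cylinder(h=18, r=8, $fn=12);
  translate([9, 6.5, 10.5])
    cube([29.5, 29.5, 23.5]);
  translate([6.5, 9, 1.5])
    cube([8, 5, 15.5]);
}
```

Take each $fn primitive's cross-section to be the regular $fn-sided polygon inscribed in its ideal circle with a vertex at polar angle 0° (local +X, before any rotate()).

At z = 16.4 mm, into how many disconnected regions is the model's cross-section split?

At z = 16.4 mm: the r=8 cylinder contributes a regular 12-gon of circumradius 8; the 29.5×29.5 cube at (9, 6.5) contributes its full rectangle; the 8×5 cube at (6.5, 9) contributes its full rectangle; Taking the union: the regions partially overlap (shared area 27.50 mm²), so overlapping operands fuse into one piece — 2 connected regions. The result has 2 disconnected regions.

2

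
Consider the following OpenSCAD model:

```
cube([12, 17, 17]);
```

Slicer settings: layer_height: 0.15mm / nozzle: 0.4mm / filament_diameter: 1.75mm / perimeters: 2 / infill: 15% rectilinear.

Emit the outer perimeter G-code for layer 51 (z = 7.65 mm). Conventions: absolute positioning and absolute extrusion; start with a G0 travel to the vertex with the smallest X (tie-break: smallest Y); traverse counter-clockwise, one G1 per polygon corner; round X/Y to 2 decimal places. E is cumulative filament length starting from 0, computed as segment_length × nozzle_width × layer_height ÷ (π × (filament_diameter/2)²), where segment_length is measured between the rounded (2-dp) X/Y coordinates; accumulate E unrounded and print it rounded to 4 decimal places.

At z = 7.65 mm: the 12×17 cube contributes its full rectangle. The outline is a single polygon with 4 vertices. Extrusion per mm of travel: 0.4 × 0.15 / (π × 0.875²) = 0.024945. Accumulating E over each segment gives final E = 1.4468.

G0 X0.00 Y0.00 Z7.65
G1 X12.00 Y0.00 E0.2993
G1 X12.00 Y17.00 E0.7234
G1 X0.00 Y17.00 E1.0227
G1 X0.00 Y0.00 E1.4468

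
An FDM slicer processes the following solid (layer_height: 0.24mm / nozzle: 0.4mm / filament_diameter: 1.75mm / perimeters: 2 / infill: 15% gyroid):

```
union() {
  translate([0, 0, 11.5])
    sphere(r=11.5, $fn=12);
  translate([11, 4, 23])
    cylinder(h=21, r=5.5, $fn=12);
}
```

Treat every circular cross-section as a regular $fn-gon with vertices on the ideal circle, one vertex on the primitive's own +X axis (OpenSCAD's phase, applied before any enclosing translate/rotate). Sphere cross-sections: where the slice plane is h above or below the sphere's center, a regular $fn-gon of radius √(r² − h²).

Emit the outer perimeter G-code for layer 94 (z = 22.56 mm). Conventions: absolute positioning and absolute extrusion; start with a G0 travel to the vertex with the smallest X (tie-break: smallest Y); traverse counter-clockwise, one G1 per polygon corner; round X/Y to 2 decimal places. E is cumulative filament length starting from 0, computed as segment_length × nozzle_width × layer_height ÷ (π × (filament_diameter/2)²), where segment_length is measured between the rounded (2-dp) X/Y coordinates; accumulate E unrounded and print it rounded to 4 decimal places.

G0 X-3.15 Y0.00 Z22.56
G1 X-2.73 Y-1.58 E0.0653
G1 X-1.58 Y-2.73 E0.1302
G1 X0.00 Y-3.15 E0.1954
G1 X1.58 Y-2.73 E0.2607
G1 X2.73 Y-1.58 E0.3256
G1 X3.15 Y0.00 E0.3908
G1 X2.73 Y1.58 E0.4561
G1 X1.58 Y2.73 E0.5210
G1 X0.00 Y3.15 E0.5862
G1 X-1.58 Y2.73 E0.6515
G1 X-2.73 Y1.58 E0.7164
G1 X-3.15 Y0.00 E0.7817

At z = 22.56 mm: the r=11.5 sphere slices to a regular 12-gon of circumradius 3.151 (√(r²−h²) with h=11.06 from center); the cylinder at (11, 4) is not intersected at this z (z outside [23, 44]); Taking the union: only the r=11.5 sphere is present, so the union is just that shape — 1 connected region. The outline is a single polygon with 12 vertices. Extrusion per mm of travel: 0.4 × 0.24 / (π × 0.875²) = 0.039912. Accumulating E over each segment gives final E = 0.7817.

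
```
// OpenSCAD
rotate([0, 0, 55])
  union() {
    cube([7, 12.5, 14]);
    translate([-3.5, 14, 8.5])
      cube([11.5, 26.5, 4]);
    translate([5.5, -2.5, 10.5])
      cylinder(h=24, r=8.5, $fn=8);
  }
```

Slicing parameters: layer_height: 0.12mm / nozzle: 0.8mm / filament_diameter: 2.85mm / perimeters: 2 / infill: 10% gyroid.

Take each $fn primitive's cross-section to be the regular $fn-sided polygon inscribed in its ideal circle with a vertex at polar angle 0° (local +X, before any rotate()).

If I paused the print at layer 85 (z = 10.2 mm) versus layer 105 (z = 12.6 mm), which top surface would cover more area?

Layer 85 (z = 10.2): the cube (footprint 7×12.5) is included at this height (area 87.50 mm²); the cube at (-3.5, 14) is present — its section is the full 11.5×26.5 rectangle (area 304.75 mm²); the cylinder at (5.5, -2.5) is not intersected at this z (z outside [10.5, 34.5]); Merging all regions: the 2 present regions are separate (no shared area or edge), so areas and boundary lengths simply add and each stays a separate island — area = 392.25 mm²; (whole slice rotated 55° about Z — lengths, areas and connectivity unchanged). So its area = 392.25 mm². Layer 105 (z = 12.6): the 7×12.5 cube contributes its full rectangle (area 87.50 mm²); the cube at (-3.5, 14) is absent (z outside [8.5, 12.5]); the r=8.5 cylinder at (5.5, -2.5) gives a regular 8-gon of circumradius 8.5 (constant along its height) (area = (8/2)·8.500²·sin(360°/8) = 204.35 mm²); Combining (union): the regions partially overlap — summed areas 291.85 mm² minus the doubly-counted overlap 35.27 mm² gives 256.58 mm² — area = 256.58 mm²; (rotated 55° about Z; rotation is an isometry so areas/perimeters/island counts are preserved). So its area = 256.58 mm². Layer 85 is larger (392.25 vs 256.58 mm²).

layer 85 (z = 10.2 mm)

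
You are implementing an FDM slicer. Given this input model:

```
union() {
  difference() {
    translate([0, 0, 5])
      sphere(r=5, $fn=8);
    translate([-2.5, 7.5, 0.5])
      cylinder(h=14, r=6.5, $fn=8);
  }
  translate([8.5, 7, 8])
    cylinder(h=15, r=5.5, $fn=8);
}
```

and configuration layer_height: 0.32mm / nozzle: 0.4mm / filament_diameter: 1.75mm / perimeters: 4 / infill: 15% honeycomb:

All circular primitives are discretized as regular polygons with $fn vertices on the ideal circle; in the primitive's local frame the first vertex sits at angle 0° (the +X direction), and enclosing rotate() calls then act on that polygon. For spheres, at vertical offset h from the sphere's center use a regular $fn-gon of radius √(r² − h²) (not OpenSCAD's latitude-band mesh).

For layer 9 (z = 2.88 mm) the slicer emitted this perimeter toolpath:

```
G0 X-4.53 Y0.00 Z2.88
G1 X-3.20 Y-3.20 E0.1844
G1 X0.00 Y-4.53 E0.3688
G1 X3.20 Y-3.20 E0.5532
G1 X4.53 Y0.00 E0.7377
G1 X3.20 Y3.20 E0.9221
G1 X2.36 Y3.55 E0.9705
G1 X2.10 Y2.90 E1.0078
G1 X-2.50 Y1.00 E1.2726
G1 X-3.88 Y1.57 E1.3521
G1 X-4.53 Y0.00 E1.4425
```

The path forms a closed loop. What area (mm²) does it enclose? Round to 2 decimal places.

Apply the shoelace formula to the sequence of (X, Y) vertices; enclosed area = 46.05 mm².

46.05 mm²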